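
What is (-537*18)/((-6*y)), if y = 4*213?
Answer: 537/284 ≈ 1.8908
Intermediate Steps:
y = 852
(-537*18)/((-6*y)) = (-537*18)/((-6*852)) = -9666/(-5112) = -9666*(-1/5112) = 537/284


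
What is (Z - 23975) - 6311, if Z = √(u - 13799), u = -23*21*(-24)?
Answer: -30286 + I*√2207 ≈ -30286.0 + 46.979*I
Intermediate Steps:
u = 11592 (u = -483*(-24) = 11592)
Z = I*√2207 (Z = √(11592 - 13799) = √(-2207) = I*√2207 ≈ 46.979*I)
(Z - 23975) - 6311 = (I*√2207 - 23975) - 6311 = (-23975 + I*√2207) - 6311 = -30286 + I*√2207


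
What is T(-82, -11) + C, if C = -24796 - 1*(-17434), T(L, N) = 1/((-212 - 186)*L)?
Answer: -240266231/32636 ≈ -7362.0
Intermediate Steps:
T(L, N) = -1/(398*L) (T(L, N) = 1/((-398)*L) = -1/(398*L))
C = -7362 (C = -24796 + 17434 = -7362)
T(-82, -11) + C = -1/398/(-82) - 7362 = -1/398*(-1/82) - 7362 = 1/32636 - 7362 = -240266231/32636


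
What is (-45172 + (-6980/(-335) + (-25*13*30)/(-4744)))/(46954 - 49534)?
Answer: 2391758997/136674640 ≈ 17.500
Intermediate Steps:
(-45172 + (-6980/(-335) + (-25*13*30)/(-4744)))/(46954 - 49534) = (-45172 + (-6980*(-1/335) - 325*30*(-1/4744)))/(-2580) = (-45172 + (1396/67 - 9750*(-1/4744)))*(-1/2580) = (-45172 + (1396/67 + 4875/2372))*(-1/2580) = (-45172 + 3637937/158924)*(-1/2580) = -7175276991/158924*(-1/2580) = 2391758997/136674640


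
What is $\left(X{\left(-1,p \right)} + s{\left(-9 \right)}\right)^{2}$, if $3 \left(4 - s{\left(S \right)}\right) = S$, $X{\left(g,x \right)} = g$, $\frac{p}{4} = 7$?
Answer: $36$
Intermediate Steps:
$p = 28$ ($p = 4 \cdot 7 = 28$)
$s{\left(S \right)} = 4 - \frac{S}{3}$
$\left(X{\left(-1,p \right)} + s{\left(-9 \right)}\right)^{2} = \left(-1 + \left(4 - -3\right)\right)^{2} = \left(-1 + \left(4 + 3\right)\right)^{2} = \left(-1 + 7\right)^{2} = 6^{2} = 36$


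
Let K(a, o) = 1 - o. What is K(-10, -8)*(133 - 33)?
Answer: 900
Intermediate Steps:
K(-10, -8)*(133 - 33) = (1 - 1*(-8))*(133 - 33) = (1 + 8)*100 = 9*100 = 900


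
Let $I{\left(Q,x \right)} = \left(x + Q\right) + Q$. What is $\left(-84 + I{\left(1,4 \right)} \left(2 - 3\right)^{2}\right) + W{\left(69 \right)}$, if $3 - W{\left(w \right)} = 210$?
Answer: $-285$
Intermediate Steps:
$I{\left(Q,x \right)} = x + 2 Q$ ($I{\left(Q,x \right)} = \left(Q + x\right) + Q = x + 2 Q$)
$W{\left(w \right)} = -207$ ($W{\left(w \right)} = 3 - 210 = -207$)
$\left(-84 + I{\left(1,4 \right)} \left(2 - 3\right)^{2}\right) + W{\left(69 \right)} = \left(-84 + \left(4 + 2 \cdot 1\right) \left(2 - 3\right)^{2}\right) - 207 = \left(-84 + \left(4 + 2\right) \left(-1\right)^{2}\right) - 207 = \left(-84 + 6 \cdot 1\right) - 207 = \left(-84 + 6\right) - 207 = -78 - 207 = -285$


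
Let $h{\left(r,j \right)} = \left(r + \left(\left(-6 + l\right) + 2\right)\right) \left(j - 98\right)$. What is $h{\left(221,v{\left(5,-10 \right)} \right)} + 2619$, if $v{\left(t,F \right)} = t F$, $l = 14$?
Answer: $-31569$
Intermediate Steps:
$v{\left(t,F \right)} = F t$
$h{\left(r,j \right)} = \left(-98 + j\right) \left(10 + r\right)$ ($h{\left(r,j \right)} = \left(r + \left(\left(-6 + 14\right) + 2\right)\right) \left(j - 98\right) = \left(r + \left(8 + 2\right)\right) \left(-98 + j\right) = \left(r + 10\right) \left(-98 + j\right) = \left(10 + r\right) \left(-98 + j\right) = \left(-98 + j\right) \left(10 + r\right)$)
$h{\left(221,v{\left(5,-10 \right)} \right)} + 2619 = \left(-980 - 21658 + 10 \left(\left(-10\right) 5\right) + \left(-10\right) 5 \cdot 221\right) + 2619 = \left(-980 - 21658 + 10 \left(-50\right) - 11050\right) + 2619 = \left(-980 - 21658 - 500 - 11050\right) + 2619 = -34188 + 2619 = -31569$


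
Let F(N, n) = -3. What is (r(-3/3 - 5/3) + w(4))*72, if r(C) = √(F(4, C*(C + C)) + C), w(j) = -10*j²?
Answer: -11520 + 24*I*√51 ≈ -11520.0 + 171.39*I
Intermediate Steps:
r(C) = √(-3 + C)
(r(-3/3 - 5/3) + w(4))*72 = (√(-3 + (-3/3 - 5/3)) - 10*4²)*72 = (√(-3 + (-3*⅓ - 5*⅓)) - 10*16)*72 = (√(-3 + (-1 - 5/3)) - 160)*72 = (√(-3 - 8/3) - 160)*72 = (√(-17/3) - 160)*72 = (I*√51/3 - 160)*72 = (-160 + I*√51/3)*72 = -11520 + 24*I*√51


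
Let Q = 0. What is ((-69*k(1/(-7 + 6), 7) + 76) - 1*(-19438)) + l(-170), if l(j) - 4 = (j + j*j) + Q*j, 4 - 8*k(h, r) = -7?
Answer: 385225/8 ≈ 48153.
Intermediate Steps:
k(h, r) = 11/8 (k(h, r) = ½ - ⅛*(-7) = ½ + 7/8 = 11/8)
l(j) = 4 + j + j² (l(j) = 4 + ((j + j*j) + 0*j) = 4 + ((j + j²) + 0) = 4 + (j + j²) = 4 + j + j²)
((-69*k(1/(-7 + 6), 7) + 76) - 1*(-19438)) + l(-170) = ((-69*11/8 + 76) - 1*(-19438)) + (4 - 170 + (-170)²) = ((-759/8 + 76) + 19438) + (4 - 170 + 28900) = (-151/8 + 19438) + 28734 = 155353/8 + 28734 = 385225/8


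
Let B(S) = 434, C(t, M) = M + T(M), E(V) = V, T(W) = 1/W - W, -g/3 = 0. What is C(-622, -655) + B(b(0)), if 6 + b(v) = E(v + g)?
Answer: 284269/655 ≈ 434.00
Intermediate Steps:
g = 0 (g = -3*0 = 0)
b(v) = -6 + v (b(v) = -6 + (v + 0) = -6 + v)
C(t, M) = 1/M (C(t, M) = M + (1/M - M) = 1/M)
C(-622, -655) + B(b(0)) = 1/(-655) + 434 = -1/655 + 434 = 284269/655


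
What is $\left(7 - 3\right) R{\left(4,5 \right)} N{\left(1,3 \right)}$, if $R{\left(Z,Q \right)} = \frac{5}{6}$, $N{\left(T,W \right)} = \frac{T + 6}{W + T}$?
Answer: $\frac{35}{6} \approx 5.8333$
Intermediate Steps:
$N{\left(T,W \right)} = \frac{6 + T}{T + W}$
$R{\left(Z,Q \right)} = \frac{5}{6}$ ($R{\left(Z,Q \right)} = 5 \cdot \frac{1}{6} = \frac{5}{6}$)
$\left(7 - 3\right) R{\left(4,5 \right)} N{\left(1,3 \right)} = \left(7 - 3\right) \frac{5}{6} \frac{6 + 1}{1 + 3} = 4 \cdot \frac{5}{6} \cdot \frac{1}{4} \cdot 7 = \frac{10 \cdot \frac{1}{4} \cdot 7}{3} = \frac{10}{3} \cdot \frac{7}{4} = \frac{35}{6}$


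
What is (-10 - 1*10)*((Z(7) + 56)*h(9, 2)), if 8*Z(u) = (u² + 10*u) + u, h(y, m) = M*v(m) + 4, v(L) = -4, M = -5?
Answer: -34440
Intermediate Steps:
h(y, m) = 24 (h(y, m) = -5*(-4) + 4 = 20 + 4 = 24)
Z(u) = u²/8 + 11*u/8 (Z(u) = ((u² + 10*u) + u)/8 = (u² + 11*u)/8 = u²/8 + 11*u/8)
(-10 - 1*10)*((Z(7) + 56)*h(9, 2)) = (-10 - 1*10)*(((⅛)*7*(11 + 7) + 56)*24) = (-10 - 10)*(((⅛)*7*18 + 56)*24) = -20*(63/4 + 56)*24 = -1435*24 = -20*1722 = -34440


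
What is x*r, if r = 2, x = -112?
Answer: -224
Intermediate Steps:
x*r = -112*2 = -224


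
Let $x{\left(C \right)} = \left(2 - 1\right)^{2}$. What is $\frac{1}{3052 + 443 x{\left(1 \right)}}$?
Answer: $\frac{1}{3495} \approx 0.00028612$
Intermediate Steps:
$x{\left(C \right)} = 1$ ($x{\left(C \right)} = 1^{2} = 1$)
$\frac{1}{3052 + 443 x{\left(1 \right)}} = \frac{1}{3052 + 443 \cdot 1} = \frac{1}{3052 + 443} = \frac{1}{3495}$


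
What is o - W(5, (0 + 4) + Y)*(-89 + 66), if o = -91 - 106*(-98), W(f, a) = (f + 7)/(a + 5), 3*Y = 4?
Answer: 320035/31 ≈ 10324.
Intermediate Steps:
Y = 4/3 (Y = (1/3)*4 = 4/3 ≈ 1.3333)
W(f, a) = (7 + f)/(5 + a)
o = 10297 (o = -91 + 10388 = 10297)
o - W(5, (0 + 4) + Y)*(-89 + 66) = 10297 - (7 + 5)/(5 + ((0 + 4) + 4/3))*(-89 + 66) = 10297 - 12/(5 + (4 + 4/3))*(-23) = 10297 - 12/(5 + 16/3)*(-23) = 10297 - 12/(31/3)*(-23) = 10297 - (3/31)*12*(-23) = 10297 - 36*(-23)/31 = 10297 - 1*(-828/31) = 10297 + 828/31 = 320035/31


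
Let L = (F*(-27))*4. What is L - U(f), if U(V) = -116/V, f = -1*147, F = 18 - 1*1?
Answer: -270008/147 ≈ -1836.8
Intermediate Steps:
F = 17 (F = 18 - 1 = 17)
L = -1836 (L = (17*(-27))*4 = -459*4 = -1836)
f = -147
L - U(f) = -1836 - (-116)/(-147) = -1836 - (-116)*(-1)/147 = -1836 - 1*116/147 = -1836 - 116/147 = -270008/147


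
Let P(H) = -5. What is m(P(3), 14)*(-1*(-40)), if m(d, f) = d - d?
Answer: 0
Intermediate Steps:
m(d, f) = 0
m(P(3), 14)*(-1*(-40)) = 0*(-1*(-40)) = 0*40 = 0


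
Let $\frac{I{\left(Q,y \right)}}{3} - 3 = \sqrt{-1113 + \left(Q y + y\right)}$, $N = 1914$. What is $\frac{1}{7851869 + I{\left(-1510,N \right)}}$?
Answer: $\frac{7851878}{61652014130935} - \frac{3 i \sqrt{2889339}}{61652014130935} \approx 1.2736 \cdot 10^{-7} - 8.2713 \cdot 10^{-11} i$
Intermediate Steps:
$I{\left(Q,y \right)} = 9 + 3 \sqrt{-1113 + y + Q y}$ ($I{\left(Q,y \right)} = 9 + 3 \sqrt{-1113 + \left(Q y + y\right)} = 9 + 3 \sqrt{-1113 + \left(y + Q y\right)} = 9 + 3 \sqrt{-1113 + y + Q y}$)
$\frac{1}{7851869 + I{\left(-1510,N \right)}} = \frac{1}{7851869 + \left(9 + 3 \sqrt{-1113 + 1914 - 2890140}\right)} = \frac{1}{7851869 + \left(9 + 3 \sqrt{-2889339}\right)} = \frac{1}{7851869 + \left(9 + 3 i \sqrt{2889339}\right)} = \frac{1}{7851878 + 3 i \sqrt{2889339}}$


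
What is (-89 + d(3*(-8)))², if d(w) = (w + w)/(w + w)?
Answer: 7744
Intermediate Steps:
d(w) = 1 (d(w) = (2*w)/((2*w)) = (2*w)*(1/(2*w)) = 1)
(-89 + d(3*(-8)))² = (-89 + 1)² = (-88)² = 7744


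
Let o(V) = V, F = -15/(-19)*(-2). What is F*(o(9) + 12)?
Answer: -630/19 ≈ -33.158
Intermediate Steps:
F = -30/19 (F = -15*(-1/19)*(-2) = (15/19)*(-2) = -30/19 ≈ -1.5789)
F*(o(9) + 12) = -30*(9 + 12)/19 = -30/19*21 = -630/19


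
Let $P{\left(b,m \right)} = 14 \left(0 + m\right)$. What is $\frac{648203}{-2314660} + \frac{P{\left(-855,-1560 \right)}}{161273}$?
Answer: $- \frac{22155688117}{53327451740} \approx -0.41546$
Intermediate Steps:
$P{\left(b,m \right)} = 14 m$
$\frac{648203}{-2314660} + \frac{P{\left(-855,-1560 \right)}}{161273} = \frac{648203}{-2314660} + \frac{14 \left(-1560\right)}{161273} = 648203 \left(- \frac{1}{2314660}\right) - \frac{3120}{23039} = - \frac{648203}{2314660} - \frac{3120}{23039} = - \frac{22155688117}{53327451740}$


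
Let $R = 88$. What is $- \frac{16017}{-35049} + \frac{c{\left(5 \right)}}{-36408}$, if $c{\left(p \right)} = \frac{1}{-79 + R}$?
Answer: $\frac{1749429125}{3828191976} \approx 0.45699$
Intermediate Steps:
$c{\left(p \right)} = \frac{1}{9}$ ($c{\left(p \right)} = \frac{1}{-79 + 88} = \frac{1}{9}$)
$- \frac{16017}{-35049} + \frac{c{\left(5 \right)}}{-36408} = - \frac{16017}{-35049} + \frac{1}{9 \left(-36408\right)} = \left(-16017\right) \left(- \frac{1}{35049}\right) + \frac{1}{9} \left(- \frac{1}{36408}\right) = \frac{5339}{11683} - \frac{1}{327672} = \frac{1749429125}{3828191976}$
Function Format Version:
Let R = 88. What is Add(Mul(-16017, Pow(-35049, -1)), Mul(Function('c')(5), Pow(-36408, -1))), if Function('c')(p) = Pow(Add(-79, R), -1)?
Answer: Rational(1749429125, 3828191976) ≈ 0.45699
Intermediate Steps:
Function('c')(p) = Rational(1, 9) (Function('c')(p) = Pow(Add(-79, 88), -1) = Pow(9, -1) = Rational(1, 9))
Add(Mul(-16017, Pow(-35049, -1)), Mul(Function('c')(5), Pow(-36408, -1))) = Add(Mul(-16017, Pow(-35049, -1)), Mul(Rational(1, 9), Pow(-36408, -1))) = Add(Mul(-16017, Rational(-1, 35049)), Mul(Rational(1, 9), Rational(-1, 36408))) = Add(Rational(5339, 11683), Rational(-1, 327672)) = Rational(1749429125, 3828191976)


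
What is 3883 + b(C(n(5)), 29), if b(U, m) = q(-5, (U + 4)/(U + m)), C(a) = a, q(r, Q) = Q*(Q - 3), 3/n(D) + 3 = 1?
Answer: 469811/121 ≈ 3882.7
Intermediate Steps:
n(D) = -3/2 (n(D) = 3/(-3 + 1) = 3/(-2) = 3*(-1/2) = -3/2)
q(r, Q) = Q*(-3 + Q)
b(U, m) = (-3 + (4 + U)/(U + m))*(4 + U)/(U + m) (b(U, m) = ((U + 4)/(U + m))*(-3 + (U + 4)/(U + m)) = ((4 + U)/(U + m))*(-3 + (4 + U)/(U + m)) = (-3 + (4 + U)/(U + m))*(4 + U)/(U + m))
3883 + b(C(n(5)), 29) = 3883 + (4 - 3/2)*(4 - 3*29 - 2*(-3/2))/(-3/2 + 29)**2 = 3883 + (5/2)*(4 - 87 + 3)/(55/2)**2 = 3883 + (4/3025)*(5/2)*(-80) = 3883 - 32/121 = 469811/121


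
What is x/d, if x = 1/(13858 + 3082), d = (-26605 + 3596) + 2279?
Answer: -1/351166200 ≈ -2.8477e-9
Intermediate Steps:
d = -20730 (d = -23009 + 2279 = -20730)
x = 1/16940 ≈ 5.9032e-5
x/d = (1/16940)/(-20730) = (1/16940)*(-1/20730) = -1/351166200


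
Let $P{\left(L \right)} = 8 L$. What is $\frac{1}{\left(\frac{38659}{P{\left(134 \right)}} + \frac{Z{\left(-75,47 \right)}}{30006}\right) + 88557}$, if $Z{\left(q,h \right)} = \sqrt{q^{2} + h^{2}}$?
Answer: $\frac{5105001788278416}{452267742491560974713} - \frac{1920384 \sqrt{7834}}{452267742491560974713} \approx 1.1288 \cdot 10^{-5}$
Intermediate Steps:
$Z{\left(q,h \right)} = \sqrt{h^{2} + q^{2}}$
$\frac{1}{\left(\frac{38659}{P{\left(134 \right)}} + \frac{Z{\left(-75,47 \right)}}{30006}\right) + 88557} = \frac{1}{\left(\frac{38659}{8 \cdot 134} + \frac{\sqrt{47^{2} + \left(-75\right)^{2}}}{30006}\right) + 88557} = \frac{1}{\left(\frac{38659}{1072} + \sqrt{2209 + 5625} \cdot \frac{1}{30006}\right) + 88557} = \frac{1}{\left(38659 \cdot \frac{1}{1072} + \sqrt{7834} \cdot \frac{1}{30006}\right) + 88557} = \frac{1}{\left(\frac{577}{16} + \frac{\sqrt{7834}}{30006}\right) + 88557} = \frac{1}{\frac{1417489}{16} + \frac{\sqrt{7834}}{30006}}$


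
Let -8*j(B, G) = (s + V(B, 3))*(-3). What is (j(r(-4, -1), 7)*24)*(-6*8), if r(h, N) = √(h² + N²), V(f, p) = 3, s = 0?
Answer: -1296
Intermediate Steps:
r(h, N) = √(N² + h²)
j(B, G) = 9/8 (j(B, G) = -(0 + 3)*(-3)/8 = -3*(-3)/8 = -⅛*(-9) = 9/8)
(j(r(-4, -1), 7)*24)*(-6*8) = ((9/8)*24)*(-6*8) = 27*(-48) = -1296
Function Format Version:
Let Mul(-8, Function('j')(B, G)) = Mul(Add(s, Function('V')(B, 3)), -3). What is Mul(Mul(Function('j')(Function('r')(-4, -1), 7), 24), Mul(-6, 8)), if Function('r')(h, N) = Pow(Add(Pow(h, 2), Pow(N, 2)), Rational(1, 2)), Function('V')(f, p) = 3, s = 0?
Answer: -1296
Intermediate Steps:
Function('r')(h, N) = Pow(Add(Pow(N, 2), Pow(h, 2)), Rational(1, 2))
Function('j')(B, G) = Rational(9, 8) (Function('j')(B, G) = Mul(Rational(-1, 8), Mul(Add(0, 3), -3)) = Mul(Rational(-1, 8), Mul(3, -3)) = Mul(Rational(-1, 8), -9) = Rational(9, 8))
Mul(Mul(Function('j')(Function('r')(-4, -1), 7), 24), Mul(-6, 8)) = Mul(Mul(Rational(9, 8), 24), Mul(-6, 8)) = Mul(27, -48) = -1296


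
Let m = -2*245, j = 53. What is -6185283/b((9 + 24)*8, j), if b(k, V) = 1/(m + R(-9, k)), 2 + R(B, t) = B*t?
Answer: 17739391644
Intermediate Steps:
R(B, t) = -2 + B*t
m = -490
b(k, V) = 1/(-492 - 9*k) (b(k, V) = 1/(-490 + (-2 - 9*k)) = 1/(-492 - 9*k))
-6185283/b((9 + 24)*8, j) = -6185283/((-1/(492 + 9*((9 + 24)*8)))) = -6185283/((-1/(492 + 9*(33*8)))) = -6185283/((-1/(492 + 9*264))) = -6185283/((-1/(492 + 2376))) = -6185283/((-1/2868)) = -6185283/((-1*1/2868)) = -6185283/(-1/2868) = -6185283*(-2868) = 17739391644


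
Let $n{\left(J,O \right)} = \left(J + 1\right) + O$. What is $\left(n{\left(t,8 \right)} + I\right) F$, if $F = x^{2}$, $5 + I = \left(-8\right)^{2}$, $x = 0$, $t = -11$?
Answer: $0$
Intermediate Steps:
$n{\left(J,O \right)} = 1 + J + O$ ($n{\left(J,O \right)} = \left(1 + J\right) + O = 1 + J + O$)
$I = 59$ ($I = -5 + \left(-8\right)^{2} = -5 + 64 = 59$)
$F = 0$ ($F = 0^{2} = 0$)
$\left(n{\left(t,8 \right)} + I\right) F = \left(\left(1 - 11 + 8\right) + 59\right) 0 = \left(-2 + 59\right) 0 = 57 \cdot 0 = 0$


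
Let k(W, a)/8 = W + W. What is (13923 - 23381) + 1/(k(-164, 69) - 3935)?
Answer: -62035023/6559 ≈ -9458.0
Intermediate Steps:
k(W, a) = 16*W (k(W, a) = 8*(W + W) = 8*(2*W) = 16*W)
(13923 - 23381) + 1/(k(-164, 69) - 3935) = (13923 - 23381) + 1/(16*(-164) - 3935) = -9458 + 1/(-2624 - 3935) = -9458 + 1/(-6559) = -9458 - 1/6559 = -62035023/6559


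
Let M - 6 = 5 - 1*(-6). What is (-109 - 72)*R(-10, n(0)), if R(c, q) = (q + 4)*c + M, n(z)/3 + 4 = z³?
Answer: -17557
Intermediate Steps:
M = 17 (M = 6 + (5 - 1*(-6)) = 6 + (5 + 6) = 6 + 11 = 17)
n(z) = -12 + 3*z³
R(c, q) = 17 + c*(4 + q) (R(c, q) = (q + 4)*c + 17 = (4 + q)*c + 17 = c*(4 + q) + 17 = 17 + c*(4 + q))
(-109 - 72)*R(-10, n(0)) = (-109 - 72)*(17 + 4*(-10) - 10*(-12 + 3*0³)) = -181*(17 - 40 - 10*(-12 + 3*0)) = -181*(17 - 40 - 10*(-12 + 0)) = -181*(17 - 40 - 10*(-12)) = -181*(17 - 40 + 120) = -181*97 = -17557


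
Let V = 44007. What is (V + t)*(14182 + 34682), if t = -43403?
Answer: 29513856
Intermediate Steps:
(V + t)*(14182 + 34682) = (44007 - 43403)*(14182 + 34682) = 604*48864 = 29513856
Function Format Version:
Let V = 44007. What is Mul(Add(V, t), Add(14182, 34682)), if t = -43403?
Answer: 29513856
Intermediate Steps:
Mul(Add(V, t), Add(14182, 34682)) = Mul(Add(44007, -43403), Add(14182, 34682)) = Mul(604, 48864) = 29513856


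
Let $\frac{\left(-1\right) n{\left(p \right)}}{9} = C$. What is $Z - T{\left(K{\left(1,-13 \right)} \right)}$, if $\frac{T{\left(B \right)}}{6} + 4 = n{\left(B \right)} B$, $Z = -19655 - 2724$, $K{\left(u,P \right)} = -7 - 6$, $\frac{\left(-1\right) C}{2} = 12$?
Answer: $-5507$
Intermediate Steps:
$C = -24$ ($C = \left(-2\right) 12 = -24$)
$n{\left(p \right)} = 216$ ($n{\left(p \right)} = \left(-9\right) \left(-24\right) = 216$)
$K{\left(u,P \right)} = -13$ ($K{\left(u,P \right)} = -7 - 6 = -13$)
$Z = -22379$ ($Z = -19655 - 2724 = -22379$)
$T{\left(B \right)} = -24 + 1296 B$ ($T{\left(B \right)} = -24 + 6 \cdot 216 B = -24 + 1296 B$)
$Z - T{\left(K{\left(1,-13 \right)} \right)} = -22379 - \left(-24 + 1296 \left(-13\right)\right) = -22379 - \left(-24 - 16848\right) = -22379 - -16872 = -22379 + 16872 = -5507$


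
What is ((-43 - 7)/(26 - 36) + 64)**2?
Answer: 4761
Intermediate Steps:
((-43 - 7)/(26 - 36) + 64)**2 = (-50/(-10) + 64)**2 = (-50*(-1/10) + 64)**2 = (5 + 64)**2 = 69**2 = 4761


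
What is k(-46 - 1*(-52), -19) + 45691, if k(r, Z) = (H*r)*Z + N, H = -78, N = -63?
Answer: 54520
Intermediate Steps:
k(r, Z) = -63 - 78*Z*r (k(r, Z) = (-78*r)*Z - 63 = -78*Z*r - 63 = -63 - 78*Z*r)
k(-46 - 1*(-52), -19) + 45691 = (-63 - 78*(-19)*(-46 - 1*(-52))) + 45691 = (-63 - 78*(-19)*(-46 + 52)) + 45691 = (-63 - 78*(-19)*6) + 45691 = (-63 + 8892) + 45691 = 8829 + 45691 = 54520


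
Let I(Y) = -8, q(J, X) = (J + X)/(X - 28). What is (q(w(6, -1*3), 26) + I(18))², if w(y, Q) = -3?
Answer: 1521/4 ≈ 380.25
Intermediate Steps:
q(J, X) = (J + X)/(-28 + X)
(q(w(6, -1*3), 26) + I(18))² = ((-3 + 26)/(-28 + 26) - 8)² = (23/(-2) - 8)² = (-½*23 - 8)² = (-23/2 - 8)² = (-39/2)² = 1521/4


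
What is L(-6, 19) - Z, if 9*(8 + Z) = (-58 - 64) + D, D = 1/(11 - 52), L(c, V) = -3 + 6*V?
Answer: 48914/369 ≈ 132.56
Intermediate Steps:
D = -1/41 (D = 1/(-41) = -1/41 ≈ -0.024390)
Z = -7955/369 (Z = -8 + ((-58 - 64) - 1/41)/9 = -8 + (-122 - 1/41)/9 = -8 + (1/9)*(-5003/41) = -8 - 5003/369 = -7955/369 ≈ -21.558)
L(-6, 19) - Z = (-3 + 6*19) - 1*(-7955/369) = (-3 + 114) + 7955/369 = 111 + 7955/369 = 48914/369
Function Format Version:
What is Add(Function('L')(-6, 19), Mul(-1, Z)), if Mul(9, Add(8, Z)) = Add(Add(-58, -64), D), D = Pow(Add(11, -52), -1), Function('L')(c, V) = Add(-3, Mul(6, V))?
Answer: Rational(48914, 369) ≈ 132.56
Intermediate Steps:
D = Rational(-1, 41) (D = Pow(-41, -1) = Rational(-1, 41) ≈ -0.024390)
Z = Rational(-7955, 369) (Z = Add(-8, Mul(Rational(1, 9), Add(Add(-58, -64), Rational(-1, 41)))) = Add(-8, Mul(Rational(1, 9), Add(-122, Rational(-1, 41)))) = Add(-8, Mul(Rational(1, 9), Rational(-5003, 41))) = Add(-8, Rational(-5003, 369)) = Rational(-7955, 369) ≈ -21.558)
Add(Function('L')(-6, 19), Mul(-1, Z)) = Add(Add(-3, Mul(6, 19)), Mul(-1, Rational(-7955, 369))) = Add(Add(-3, 114), Rational(7955, 369)) = Add(111, Rational(7955, 369)) = Rational(48914, 369)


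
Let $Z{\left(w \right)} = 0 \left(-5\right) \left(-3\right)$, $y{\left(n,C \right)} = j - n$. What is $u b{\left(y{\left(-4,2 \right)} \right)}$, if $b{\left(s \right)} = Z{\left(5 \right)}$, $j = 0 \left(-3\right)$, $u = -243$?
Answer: $0$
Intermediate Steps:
$j = 0$
$y{\left(n,C \right)} = - n$ ($y{\left(n,C \right)} = 0 - n = - n$)
$Z{\left(w \right)} = 0$ ($Z{\left(w \right)} = 0 \left(-3\right) = 0$)
$b{\left(s \right)} = 0$
$u b{\left(y{\left(-4,2 \right)} \right)} = \left(-243\right) 0 = 0$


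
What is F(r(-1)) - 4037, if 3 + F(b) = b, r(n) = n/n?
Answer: -4039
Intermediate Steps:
r(n) = 1
F(b) = -3 + b
F(r(-1)) - 4037 = (-3 + 1) - 4037 = -2 - 4037 = -4039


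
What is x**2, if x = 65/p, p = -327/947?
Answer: 3789018025/106929 ≈ 35435.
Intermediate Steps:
p = -327/947 (p = -327*1/947 = -327/947 ≈ -0.34530)
x = -61555/327 (x = 65/(-327/947) = 65*(-947/327) = -61555/327 ≈ -188.24)
x**2 = (-61555/327)**2 = 3789018025/106929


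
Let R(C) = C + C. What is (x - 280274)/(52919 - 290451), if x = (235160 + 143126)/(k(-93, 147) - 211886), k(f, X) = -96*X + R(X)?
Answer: 31629670591/26805961264 ≈ 1.1799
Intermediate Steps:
R(C) = 2*C
k(f, X) = -94*X (k(f, X) = -96*X + 2*X = -94*X)
x = -189143/112852 (x = (235160 + 143126)/(-94*147 - 211886) = 378286/(-13818 - 211886) = 378286/(-225704) = 378286*(-1/225704) = -189143/112852 ≈ -1.6760)
(x - 280274)/(52919 - 290451) = (-189143/112852 - 280274)/(52919 - 290451) = -31629670591/112852/(-237532) = -31629670591/112852*(-1/237532) = 31629670591/26805961264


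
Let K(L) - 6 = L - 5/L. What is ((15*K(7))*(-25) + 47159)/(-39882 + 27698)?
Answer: -297863/85288 ≈ -3.4924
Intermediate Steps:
K(L) = 6 + L - 5/L (K(L) = 6 + (L - 5/L) = 6 + L - 5/L)
((15*K(7))*(-25) + 47159)/(-39882 + 27698) = ((15*(6 + 7 - 5/7))*(-25) + 47159)/(-39882 + 27698) = ((15*(6 + 7 - 5*1/7))*(-25) + 47159)/(-12184) = ((15*(6 + 7 - 5/7))*(-25) + 47159)*(-1/12184) = ((15*(86/7))*(-25) + 47159)*(-1/12184) = ((1290/7)*(-25) + 47159)*(-1/12184) = (-32250/7 + 47159)*(-1/12184) = (297863/7)*(-1/12184) = -297863/85288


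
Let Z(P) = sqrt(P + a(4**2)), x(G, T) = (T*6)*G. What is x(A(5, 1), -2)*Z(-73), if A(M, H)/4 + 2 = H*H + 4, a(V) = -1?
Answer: -144*I*sqrt(74) ≈ -1238.7*I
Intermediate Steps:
A(M, H) = 8 + 4*H**2 (A(M, H) = -8 + 4*(H*H + 4) = -8 + 4*(H**2 + 4) = -8 + 4*(4 + H**2) = -8 + (16 + 4*H**2) = 8 + 4*H**2)
x(G, T) = 6*G*T (x(G, T) = (6*T)*G = 6*G*T)
Z(P) = sqrt(-1 + P) (Z(P) = sqrt(P - 1) = sqrt(-1 + P))
x(A(5, 1), -2)*Z(-73) = (6*(8 + 4*1**2)*(-2))*sqrt(-1 - 73) = (6*(8 + 4*1)*(-2))*sqrt(-74) = (6*(8 + 4)*(-2))*(I*sqrt(74)) = (6*12*(-2))*(I*sqrt(74)) = -144*I*sqrt(74)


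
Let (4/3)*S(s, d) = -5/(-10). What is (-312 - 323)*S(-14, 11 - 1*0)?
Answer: -1905/8 ≈ -238.13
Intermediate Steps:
S(s, d) = 3/8 (S(s, d) = 3*(-5/(-10))/4 = 3*(-5*(-⅒))/4 = (¾)*(½) = 3/8)
(-312 - 323)*S(-14, 11 - 1*0) = (-312 - 323)*(3/8) = -635*3/8 = -1905/8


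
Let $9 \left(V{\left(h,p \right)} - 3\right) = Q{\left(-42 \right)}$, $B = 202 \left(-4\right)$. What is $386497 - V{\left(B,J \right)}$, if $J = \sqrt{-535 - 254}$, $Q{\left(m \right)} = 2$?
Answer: $\frac{3478444}{9} \approx 3.8649 \cdot 10^{5}$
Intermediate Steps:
$B = -808$
$J = i \sqrt{789}$ ($J = \sqrt{-789} = i \sqrt{789} \approx 28.089 i$)
$V{\left(h,p \right)} = \frac{29}{9}$ ($V{\left(h,p \right)} = 3 + \frac{1}{9} \cdot 2 = 3 + \frac{2}{9} = \frac{29}{9}$)
$386497 - V{\left(B,J \right)} = 386497 - \frac{29}{9} = \frac{3478444}{9}$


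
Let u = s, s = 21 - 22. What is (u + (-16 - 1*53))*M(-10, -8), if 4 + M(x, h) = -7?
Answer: 770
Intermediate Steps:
M(x, h) = -11 (M(x, h) = -4 - 7 = -11)
s = -1
u = -1
(u + (-16 - 1*53))*M(-10, -8) = (-1 + (-16 - 1*53))*(-11) = (-1 + (-16 - 53))*(-11) = (-1 - 69)*(-11) = -70*(-11) = 770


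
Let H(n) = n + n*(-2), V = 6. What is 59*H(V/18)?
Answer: -59/3 ≈ -19.667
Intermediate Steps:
H(n) = -n (H(n) = n - 2*n = -n)
59*H(V/18) = 59*(-6/18) = 59*(-1*⅓) = 59*(-⅓) = -59/3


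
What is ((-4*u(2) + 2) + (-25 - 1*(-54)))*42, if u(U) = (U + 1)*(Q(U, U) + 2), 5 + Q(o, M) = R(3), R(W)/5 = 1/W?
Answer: 1974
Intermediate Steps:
R(W) = 5/W
Q(o, M) = -10/3 (Q(o, M) = -5 + 5/3 = -10/3)
u(U) = -4/3 - 4*U/3 (u(U) = (U + 1)*(-10/3 + 2) = (1 + U)*(-4/3) = -4/3 - 4*U/3)
((-4*u(2) + 2) + (-25 - 1*(-54)))*42 = ((-4*(-4/3 - 4/3*2) + 2) + (-25 - 1*(-54)))*42 = ((-4*(-4/3 - 8/3) + 2) + (-25 + 54))*42 = ((-4*(-4) + 2) + 29)*42 = ((16 + 2) + 29)*42 = (18 + 29)*42 = 47*42 = 1974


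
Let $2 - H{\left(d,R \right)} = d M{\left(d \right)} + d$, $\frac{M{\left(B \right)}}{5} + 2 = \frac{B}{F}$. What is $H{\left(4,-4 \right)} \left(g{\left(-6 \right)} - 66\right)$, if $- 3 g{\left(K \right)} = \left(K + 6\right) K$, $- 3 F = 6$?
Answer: $-5148$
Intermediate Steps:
$F = -2$ ($F = \left(- \frac{1}{3}\right) 6 = -2$)
$M{\left(B \right)} = -10 - \frac{5 B}{2}$ ($M{\left(B \right)} = -10 + 5 \frac{B}{-2} = -10 + 5 B \left(- \frac{1}{2}\right) = -10 + 5 \left(- \frac{B}{2}\right) = -10 - \frac{5 B}{2}$)
$g{\left(K \right)} = - \frac{K \left(6 + K\right)}{3}$ ($g{\left(K \right)} = - \frac{\left(K + 6\right) K}{3} = - \frac{\left(6 + K\right) K}{3} = - \frac{K \left(6 + K\right)}{3}$)
$H{\left(d,R \right)} = 2 - d - d \left(-10 - \frac{5 d}{2}\right)$ ($H{\left(d,R \right)} = 2 - \left(d \left(-10 - \frac{5 d}{2}\right) + d\right) = 2 - \left(d + d \left(-10 - \frac{5 d}{2}\right)\right) = 2 - d - d \left(-10 - \frac{5 d}{2}\right)$)
$H{\left(4,-4 \right)} \left(g{\left(-6 \right)} - 66\right) = \left(2 + 9 \cdot 4 + \frac{5 \cdot 4^{2}}{2}\right) \left(\left(- \frac{1}{3}\right) \left(-6\right) \left(6 - 6\right) - 66\right) = \left(2 + 36 + \frac{5}{2} \cdot 16\right) \left(\left(- \frac{1}{3}\right) \left(-6\right) 0 - 66\right) = \left(2 + 36 + 40\right) \left(0 - 66\right) = 78 \left(-66\right) = -5148$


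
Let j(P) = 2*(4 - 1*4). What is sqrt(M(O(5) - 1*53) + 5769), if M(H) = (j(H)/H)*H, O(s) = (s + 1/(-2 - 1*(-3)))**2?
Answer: 3*sqrt(641) ≈ 75.954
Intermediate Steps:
O(s) = (1 + s)**2 (O(s) = (s + 1/(-2 + 3))**2 = (s + 1/1)**2 = (s + 1)**2 = (1 + s)**2)
j(P) = 0 (j(P) = 2*(4 - 4) = 2*0 = 0)
M(H) = 0 (M(H) = (0/H)*H = 0*H = 0)
sqrt(M(O(5) - 1*53) + 5769) = sqrt(0 + 5769) = sqrt(5769) = 3*sqrt(641)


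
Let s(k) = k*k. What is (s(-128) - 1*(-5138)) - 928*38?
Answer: -13742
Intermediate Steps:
s(k) = k²
(s(-128) - 1*(-5138)) - 928*38 = ((-128)² - 1*(-5138)) - 928*38 = (16384 + 5138) - 1*35264 = 21522 - 35264 = -13742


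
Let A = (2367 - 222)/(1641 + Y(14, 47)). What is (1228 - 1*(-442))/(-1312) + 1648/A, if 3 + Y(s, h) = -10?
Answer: 159838199/127920 ≈ 1249.5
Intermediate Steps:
Y(s, h) = -13 (Y(s, h) = -3 - 10 = -13)
A = 195/148 (A = (2367 - 222)/(1641 - 13) = 2145/1628 = 2145*(1/1628) = 195/148 ≈ 1.3176)
(1228 - 1*(-442))/(-1312) + 1648/A = (1228 - 1*(-442))/(-1312) + 1648/(195/148) = (1228 + 442)*(-1/1312) + 1648*(148/195) = 1670*(-1/1312) + 243904/195 = -835/656 + 243904/195 = 159838199/127920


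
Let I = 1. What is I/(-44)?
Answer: -1/44 ≈ -0.022727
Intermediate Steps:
I/(-44) = 1/(-44) = 1*(-1/44) = -1/44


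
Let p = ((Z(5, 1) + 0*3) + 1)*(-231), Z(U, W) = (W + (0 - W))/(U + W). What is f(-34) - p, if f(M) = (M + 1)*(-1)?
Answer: 264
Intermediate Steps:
Z(U, W) = 0 (Z(U, W) = (W - W)/(U + W) = 0/(U + W) = 0)
f(M) = -1 - M (f(M) = (1 + M)*(-1) = -1 - M)
p = -231 (p = ((0 + 0*3) + 1)*(-231) = ((0 + 0) + 1)*(-231) = (0 + 1)*(-231) = 1*(-231) = -231)
f(-34) - p = (-1 - 1*(-34)) - 1*(-231) = (-1 + 34) + 231 = 33 + 231 = 264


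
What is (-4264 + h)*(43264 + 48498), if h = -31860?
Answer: -3314810488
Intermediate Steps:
(-4264 + h)*(43264 + 48498) = (-4264 - 31860)*(43264 + 48498) = -36124*91762 = -3314810488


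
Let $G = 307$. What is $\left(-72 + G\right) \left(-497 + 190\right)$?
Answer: $-72145$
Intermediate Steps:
$\left(-72 + G\right) \left(-497 + 190\right) = \left(-72 + 307\right) \left(-497 + 190\right) = 235 \left(-307\right) = -72145$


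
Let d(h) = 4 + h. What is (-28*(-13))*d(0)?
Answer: 1456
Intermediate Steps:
(-28*(-13))*d(0) = (-28*(-13))*(4 + 0) = 364*4 = 1456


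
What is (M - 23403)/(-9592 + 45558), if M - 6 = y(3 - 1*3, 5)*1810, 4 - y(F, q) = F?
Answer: -16157/35966 ≈ -0.44923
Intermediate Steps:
y(F, q) = 4 - F
M = 7246 (M = 6 + (4 - (3 - 1*3))*1810 = 6 + (4 - (3 - 3))*1810 = 6 + (4 - 1*0)*1810 = 6 + (4 + 0)*1810 = 6 + 4*1810 = 6 + 7240 = 7246)
(M - 23403)/(-9592 + 45558) = (7246 - 23403)/(-9592 + 45558) = -16157/35966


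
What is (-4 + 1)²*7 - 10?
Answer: 53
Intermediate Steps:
(-4 + 1)²*7 - 10 = (-3)²*7 - 10 = 9*7 - 10 = 63 - 10 = 53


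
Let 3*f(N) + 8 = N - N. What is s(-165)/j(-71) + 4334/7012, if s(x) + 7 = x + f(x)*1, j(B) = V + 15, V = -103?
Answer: 150577/57849 ≈ 2.6029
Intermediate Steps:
j(B) = -88 (j(B) = -103 + 15 = -88)
f(N) = -8/3 (f(N) = -8/3 + (N - N)/3 = -8/3 + (⅓)*0 = -8/3 + 0 = -8/3)
s(x) = -29/3 + x (s(x) = -7 + (x - 8/3*1) = -7 + (x - 8/3) = -7 + (-8/3 + x) = -29/3 + x)
s(-165)/j(-71) + 4334/7012 = (-29/3 - 165)/(-88) + 4334/7012 = -524/3*(-1/88) + 4334*(1/7012) = 131/66 + 2167/3506 = 150577/57849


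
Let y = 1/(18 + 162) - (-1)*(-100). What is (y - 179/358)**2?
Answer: 327211921/32400 ≈ 10099.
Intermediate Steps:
y = -17999/180 (y = 1/180 - 1*100 = 1/180 - 100 = -17999/180 ≈ -99.994)
(y - 179/358)**2 = (-17999/180 - 179/358)**2 = (-17999/180 - 179*1/358)**2 = (-17999/180 - 1/2)**2 = (-18089/180)**2 = 327211921/32400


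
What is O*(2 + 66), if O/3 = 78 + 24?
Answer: 20808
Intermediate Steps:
O = 306 (O = 3*(78 + 24) = 3*102 = 306)
O*(2 + 66) = 306*(2 + 66) = 306*68 = 20808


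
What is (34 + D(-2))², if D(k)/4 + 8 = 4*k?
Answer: 900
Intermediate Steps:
D(k) = -32 + 16*k (D(k) = -32 + 4*(4*k) = -32 + 16*k)
(34 + D(-2))² = (34 + (-32 + 16*(-2)))² = (34 + (-32 - 32))² = (34 - 64)² = (-30)² = 900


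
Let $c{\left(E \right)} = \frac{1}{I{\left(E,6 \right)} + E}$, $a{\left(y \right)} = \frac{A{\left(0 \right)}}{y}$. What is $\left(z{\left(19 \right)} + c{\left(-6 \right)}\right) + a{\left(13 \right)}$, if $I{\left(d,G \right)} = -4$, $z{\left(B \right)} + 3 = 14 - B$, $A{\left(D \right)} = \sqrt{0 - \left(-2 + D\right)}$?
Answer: $- \frac{81}{10} + \frac{\sqrt{2}}{13} \approx -7.9912$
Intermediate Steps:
$A{\left(D \right)} = \sqrt{2 - D}$
$a{\left(y \right)} = \frac{\sqrt{2}}{y}$ ($a{\left(y \right)} = \frac{\sqrt{2 - 0}}{y} = \frac{\sqrt{2 + 0}}{y} = \frac{\sqrt{2}}{y}$)
$z{\left(B \right)} = 11 - B$ ($z{\left(B \right)} = -3 - \left(-14 + B\right) = 11 - B$)
$c{\left(E \right)} = \frac{1}{-4 + E}$
$\left(z{\left(19 \right)} + c{\left(-6 \right)}\right) + a{\left(13 \right)} = \left(\left(11 - 19\right) + \frac{1}{-4 - 6}\right) + \frac{\sqrt{2}}{13} = \left(\left(11 - 19\right) + \frac{1}{-10}\right) + \sqrt{2} \cdot \frac{1}{13} = \left(-8 - \frac{1}{10}\right) + \frac{\sqrt{2}}{13} = - \frac{81}{10} + \frac{\sqrt{2}}{13}$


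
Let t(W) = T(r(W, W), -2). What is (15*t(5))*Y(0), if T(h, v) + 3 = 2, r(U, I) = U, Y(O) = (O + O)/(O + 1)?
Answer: 0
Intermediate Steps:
Y(O) = 2*O/(1 + O) (Y(O) = (2*O)/(1 + O) = 2*O/(1 + O))
T(h, v) = -1 (T(h, v) = -3 + 2 = -1)
t(W) = -1
(15*t(5))*Y(0) = (15*(-1))*(2*0/(1 + 0)) = -30*0/1 = -30*0 = -15*0 = 0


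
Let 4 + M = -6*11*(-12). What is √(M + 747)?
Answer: √1535 ≈ 39.179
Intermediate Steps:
M = 788 (M = -4 - 6*11*(-12) = -4 - 66*(-12) = -4 + 792 = 788)
√(M + 747) = √(788 + 747) = √1535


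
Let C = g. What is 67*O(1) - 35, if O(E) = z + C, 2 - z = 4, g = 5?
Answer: 166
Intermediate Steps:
z = -2 (z = 2 - 1*4 = 2 - 4 = -2)
C = 5
O(E) = 3 (O(E) = -2 + 5 = 3)
67*O(1) - 35 = 67*3 - 35 = 201 - 35 = 166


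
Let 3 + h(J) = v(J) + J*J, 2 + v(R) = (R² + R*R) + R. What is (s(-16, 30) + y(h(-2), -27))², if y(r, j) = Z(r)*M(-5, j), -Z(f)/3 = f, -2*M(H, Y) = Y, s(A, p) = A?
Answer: 190969/4 ≈ 47742.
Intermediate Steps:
M(H, Y) = -Y/2
Z(f) = -3*f
v(R) = -2 + R + 2*R² (v(R) = -2 + ((R² + R*R) + R) = -2 + ((R² + R²) + R) = -2 + (2*R² + R) = -2 + (R + 2*R²) = -2 + R + 2*R²)
h(J) = -5 + J + 3*J² (h(J) = -3 + ((-2 + J + 2*J²) + J*J) = -3 + ((-2 + J + 2*J²) + J²) = -3 + (-2 + J + 3*J²) = -5 + J + 3*J²)
y(r, j) = 3*j*r/2 (y(r, j) = (-3*r)*(-j/2) = 3*j*r/2)
(s(-16, 30) + y(h(-2), -27))² = (-16 + (3/2)*(-27)*(-5 - 2 + 3*(-2)²))² = (-16 + (3/2)*(-27)*(-5 - 2 + 3*4))² = (-16 + (3/2)*(-27)*(-5 - 2 + 12))² = (-16 + (3/2)*(-27)*5)² = (-16 - 405/2)² = (-437/2)² = 190969/4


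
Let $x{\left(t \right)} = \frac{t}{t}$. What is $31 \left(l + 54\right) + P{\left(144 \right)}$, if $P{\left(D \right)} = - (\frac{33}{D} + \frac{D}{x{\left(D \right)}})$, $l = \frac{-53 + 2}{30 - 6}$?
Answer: $\frac{70267}{48} \approx 1463.9$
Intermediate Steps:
$x{\left(t \right)} = 1$
$l = - \frac{17}{8}$ ($l = - \frac{51}{24} = \left(-51\right) \frac{1}{24} = - \frac{17}{8} \approx -2.125$)
$P{\left(D \right)} = - D - \frac{33}{D}$ ($P{\left(D \right)} = - (\frac{33}{D} + \frac{D}{1}) = - (\frac{33}{D} + D 1) = - (\frac{33}{D} + D) = - (D + \frac{33}{D}) = - D - \frac{33}{D}$)
$31 \left(l + 54\right) + P{\left(144 \right)} = 31 \left(- \frac{17}{8} + 54\right) - \left(144 + \frac{33}{144}\right) = 31 \cdot \frac{415}{8} - \frac{6923}{48} = \frac{12865}{8} - \frac{6923}{48} = \frac{70267}{48}$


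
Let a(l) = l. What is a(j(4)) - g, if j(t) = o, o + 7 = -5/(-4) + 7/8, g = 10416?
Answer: -83367/8 ≈ -10421.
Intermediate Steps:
o = -39/8 (o = -7 + (-5/(-4) + 7/8) = -7 + (-5*(-1/4) + 7*(1/8)) = -7 + (5/4 + 7/8) = -7 + 17/8 = -39/8 ≈ -4.8750)
j(t) = -39/8
a(j(4)) - g = -39/8 - 1*10416 = -39/8 - 10416 = -83367/8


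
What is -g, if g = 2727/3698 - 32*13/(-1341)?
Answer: -5195275/4959018 ≈ -1.0476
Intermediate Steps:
g = 5195275/4959018 (g = 2727*(1/3698) - 416*(-1/1341) = 2727/3698 + 416/1341 = 5195275/4959018 ≈ 1.0476)
-g = -1*5195275/4959018 = -5195275/4959018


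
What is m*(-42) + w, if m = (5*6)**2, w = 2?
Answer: -37798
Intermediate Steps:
m = 900 (m = 30**2 = 900)
m*(-42) + w = 900*(-42) + 2 = -37800 + 2 = -37798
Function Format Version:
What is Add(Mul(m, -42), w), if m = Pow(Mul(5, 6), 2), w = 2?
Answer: -37798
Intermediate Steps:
m = 900 (m = Pow(30, 2) = 900)
Add(Mul(m, -42), w) = Add(Mul(900, -42), 2) = Add(-37800, 2) = -37798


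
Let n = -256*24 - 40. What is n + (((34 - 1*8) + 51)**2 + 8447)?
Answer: 8192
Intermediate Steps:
n = -6184 (n = -64*96 - 40 = -6144 - 40 = -6184)
n + (((34 - 1*8) + 51)**2 + 8447) = -6184 + (((34 - 1*8) + 51)**2 + 8447) = -6184 + (((34 - 8) + 51)**2 + 8447) = -6184 + ((26 + 51)**2 + 8447) = -6184 + (77**2 + 8447) = -6184 + (5929 + 8447) = -6184 + 14376 = 8192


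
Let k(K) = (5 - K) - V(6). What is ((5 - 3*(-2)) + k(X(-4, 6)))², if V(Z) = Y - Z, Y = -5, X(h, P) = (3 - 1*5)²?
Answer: 529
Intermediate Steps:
X(h, P) = 4 (X(h, P) = (3 - 5)² = (-2)² = 4)
V(Z) = -5 - Z
k(K) = 16 - K (k(K) = (5 - K) - (-5 - 1*6) = (5 - K) - (-5 - 6) = (5 - K) - 1*(-11) = (5 - K) + 11 = 16 - K)
((5 - 3*(-2)) + k(X(-4, 6)))² = ((5 - 3*(-2)) + (16 - 1*4))² = ((5 + 6) + (16 - 4))² = (11 + 12)² = 23² = 529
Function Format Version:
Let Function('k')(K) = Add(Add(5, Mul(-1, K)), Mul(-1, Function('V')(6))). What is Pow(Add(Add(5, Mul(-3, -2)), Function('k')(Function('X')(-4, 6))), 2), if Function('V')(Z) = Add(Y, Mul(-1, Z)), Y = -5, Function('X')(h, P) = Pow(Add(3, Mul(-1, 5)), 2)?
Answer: 529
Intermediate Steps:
Function('X')(h, P) = 4 (Function('X')(h, P) = Pow(Add(3, -5), 2) = Pow(-2, 2) = 4)
Function('V')(Z) = Add(-5, Mul(-1, Z))
Function('k')(K) = Add(16, Mul(-1, K)) (Function('k')(K) = Add(Add(5, Mul(-1, K)), Mul(-1, Add(-5, Mul(-1, 6)))) = Add(Add(5, Mul(-1, K)), Mul(-1, Add(-5, -6))) = Add(Add(5, Mul(-1, K)), Mul(-1, -11)) = Add(Add(5, Mul(-1, K)), 11) = Add(16, Mul(-1, K)))
Pow(Add(Add(5, Mul(-3, -2)), Function('k')(Function('X')(-4, 6))), 2) = Pow(Add(Add(5, Mul(-3, -2)), Add(16, Mul(-1, 4))), 2) = Pow(Add(Add(5, 6), Add(16, -4)), 2) = Pow(Add(11, 12), 2) = Pow(23, 2) = 529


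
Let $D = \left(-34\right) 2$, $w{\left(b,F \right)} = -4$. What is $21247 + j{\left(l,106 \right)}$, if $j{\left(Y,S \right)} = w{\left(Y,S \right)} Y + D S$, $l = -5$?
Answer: $14059$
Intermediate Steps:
$D = -68$
$j{\left(Y,S \right)} = - 68 S - 4 Y$ ($j{\left(Y,S \right)} = - 4 Y - 68 S = - 68 S - 4 Y$)
$21247 + j{\left(l,106 \right)} = 21247 - 7188 = 14059$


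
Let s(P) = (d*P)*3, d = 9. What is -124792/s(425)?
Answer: -124792/11475 ≈ -10.875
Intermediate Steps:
s(P) = 27*P (s(P) = (9*P)*3 = 27*P)
-124792/s(425) = -124792/(27*425) = -124792/11475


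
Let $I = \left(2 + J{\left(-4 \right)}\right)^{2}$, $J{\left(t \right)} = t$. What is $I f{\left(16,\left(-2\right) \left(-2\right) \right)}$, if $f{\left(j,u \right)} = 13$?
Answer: $52$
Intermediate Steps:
$I = 4$ ($I = \left(2 - 4\right)^{2} = \left(-2\right)^{2} = 4$)
$I f{\left(16,\left(-2\right) \left(-2\right) \right)} = 4 \cdot 13 = 52$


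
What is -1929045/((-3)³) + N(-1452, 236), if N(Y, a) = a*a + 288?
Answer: 1146871/9 ≈ 1.2743e+5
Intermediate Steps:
N(Y, a) = 288 + a² (N(Y, a) = a² + 288 = 288 + a²)
-1929045/((-3)³) + N(-1452, 236) = -1929045/((-3)³) + (288 + 236²) = -1929045/(-27) + (288 + 55696) = -1929045*(-1/27) + 55984 = 643015/9 + 55984 = 1146871/9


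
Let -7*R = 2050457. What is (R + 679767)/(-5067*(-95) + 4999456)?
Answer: 2707912/38365747 ≈ 0.070581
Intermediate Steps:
R = -2050457/7 (R = -1/7*2050457 = -2050457/7 ≈ -2.9292e+5)
(R + 679767)/(-5067*(-95) + 4999456) = (-2050457/7 + 679767)/(-5067*(-95) + 4999456) = 2707912/(7*(481365 + 4999456)) = (2707912/7)/5480821 = (2707912/7)*(1/5480821) = 2707912/38365747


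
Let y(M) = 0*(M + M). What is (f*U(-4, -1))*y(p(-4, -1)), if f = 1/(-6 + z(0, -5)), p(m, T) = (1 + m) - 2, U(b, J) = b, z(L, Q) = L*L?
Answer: 0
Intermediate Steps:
z(L, Q) = L**2
p(m, T) = -1 + m
y(M) = 0 (y(M) = 0*(2*M) = 0)
f = -1/6 (f = 1/(-6 + 0**2) = 1/(-6 + 0) = 1/(-6) = -1/6 ≈ -0.16667)
(f*U(-4, -1))*y(p(-4, -1)) = -1/6*(-4)*0 = (2/3)*0 = 0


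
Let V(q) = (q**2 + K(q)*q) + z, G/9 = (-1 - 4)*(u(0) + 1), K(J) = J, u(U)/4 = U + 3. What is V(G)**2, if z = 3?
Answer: 468475909209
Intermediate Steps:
u(U) = 12 + 4*U (u(U) = 4*(U + 3) = 4*(3 + U) = 12 + 4*U)
G = -585 (G = 9*((-1 - 4)*((12 + 4*0) + 1)) = 9*(-5*((12 + 0) + 1)) = 9*(-5*(12 + 1)) = 9*(-5*13) = 9*(-65) = -585)
V(q) = 3 + 2*q**2 (V(q) = (q**2 + q*q) + 3 = (q**2 + q**2) + 3 = 2*q**2 + 3 = 3 + 2*q**2)
V(G)**2 = (3 + 2*(-585)**2)**2 = (3 + 2*342225)**2 = (3 + 684450)**2 = 684453**2 = 468475909209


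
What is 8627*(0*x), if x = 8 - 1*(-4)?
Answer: 0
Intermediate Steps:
x = 12 (x = 8 + 4 = 12)
8627*(0*x) = 8627*(0*12) = 8627*0 = 0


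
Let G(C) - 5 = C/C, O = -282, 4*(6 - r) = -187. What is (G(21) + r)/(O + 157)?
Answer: -47/100 ≈ -0.47000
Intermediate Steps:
r = 211/4 (r = 6 - ¼*(-187) = 6 + 187/4 = 211/4 ≈ 52.750)
G(C) = 6 (G(C) = 5 + C/C = 5 + 1 = 6)
(G(21) + r)/(O + 157) = (6 + 211/4)/(-282 + 157) = (235/4)/(-125) = (235/4)*(-1/125) = -47/100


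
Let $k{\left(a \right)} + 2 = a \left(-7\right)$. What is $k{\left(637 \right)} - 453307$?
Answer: $-457768$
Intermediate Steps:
$k{\left(a \right)} = -2 - 7 a$ ($k{\left(a \right)} = -2 + a \left(-7\right) = -2 - 7 a$)
$k{\left(637 \right)} - 453307 = \left(-2 - 4459\right) - 453307 = -4461 - 453307 = -457768$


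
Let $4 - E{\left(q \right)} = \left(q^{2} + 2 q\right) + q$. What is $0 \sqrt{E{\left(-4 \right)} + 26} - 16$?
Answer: $-16$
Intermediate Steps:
$E{\left(q \right)} = 4 - q^{2} - 3 q$ ($E{\left(q \right)} = 4 - \left(\left(q^{2} + 2 q\right) + q\right) = 4 - \left(q^{2} + 3 q\right) = 4 - q^{2} - 3 q$)
$0 \sqrt{E{\left(-4 \right)} + 26} - 16 = 0 \sqrt{\left(4 - \left(-4\right)^{2} - -12\right) + 26} - 16 = 0 \sqrt{\left(4 - 16 + 12\right) + 26} - 16 = 0 \sqrt{0 + 26} - 16 = 0 \sqrt{26} - 16 = 0 - 16 = -16$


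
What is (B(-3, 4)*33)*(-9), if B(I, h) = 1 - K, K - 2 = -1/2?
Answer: 297/2 ≈ 148.50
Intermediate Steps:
K = 3/2 (K = 2 - 1/2 = 3/2 ≈ 1.5000)
B(I, h) = -1/2 (B(I, h) = 1 - 1*3/2 = 1 - 3/2 = -1/2)
(B(-3, 4)*33)*(-9) = -1/2*33*(-9) = -33/2*(-9) = 297/2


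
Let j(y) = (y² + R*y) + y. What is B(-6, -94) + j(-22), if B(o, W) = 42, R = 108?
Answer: -1872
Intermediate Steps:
j(y) = y² + 109*y (j(y) = (y² + 108*y) + y = y² + 109*y)
B(-6, -94) + j(-22) = 42 - 22*(109 - 22) = 42 - 22*87 = 42 - 1914 = -1872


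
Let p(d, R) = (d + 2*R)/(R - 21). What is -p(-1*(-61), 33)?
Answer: -127/12 ≈ -10.583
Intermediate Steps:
p(d, R) = (d + 2*R)/(-21 + R)
-p(-1*(-61), 33) = -(-1*(-61) + 2*33)/(-21 + 33) = -(61 + 66)/12 = -127/12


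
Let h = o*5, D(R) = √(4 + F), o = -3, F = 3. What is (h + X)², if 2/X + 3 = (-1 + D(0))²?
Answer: 3137/9 + 440*√7/9 ≈ 477.90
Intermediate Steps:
D(R) = √7 (D(R) = √(4 + 3) = √7)
X = 2/(-3 + (-1 + √7)²) ≈ -6.8610
h = -15 (h = -3*5 = -15)
(h + X)² = (-15 + (-10/3 - 4*√7/3))² = (-55/3 - 4*√7/3)²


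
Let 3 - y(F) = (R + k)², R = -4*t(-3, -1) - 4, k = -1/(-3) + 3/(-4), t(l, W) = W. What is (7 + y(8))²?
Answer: 2002225/20736 ≈ 96.558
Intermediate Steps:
k = -5/12 (k = -1*(-⅓) + 3*(-¼) = ⅓ - ¾ = -5/12 ≈ -0.41667)
R = 0 (R = -4*(-1) - 4 = 4 - 4 = 0)
y(F) = 407/144 (y(F) = 3 - (0 - 5/12)² = 3 - (-5/12)² = 3 - 1*25/144 = 3 - 25/144 = 407/144)
(7 + y(8))² = (7 + 407/144)² = (1415/144)² = 2002225/20736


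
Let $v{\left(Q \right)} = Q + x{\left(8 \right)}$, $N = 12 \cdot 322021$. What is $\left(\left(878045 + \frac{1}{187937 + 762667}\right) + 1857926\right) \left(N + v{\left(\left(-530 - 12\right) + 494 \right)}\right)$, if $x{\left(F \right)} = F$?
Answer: $\frac{2512534771008263705}{237651} \approx 1.0572 \cdot 10^{13}$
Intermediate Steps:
$N = 3864252$
$v{\left(Q \right)} = 8 + Q$ ($v{\left(Q \right)} = Q + 8 = 8 + Q$)
$\left(\left(878045 + \frac{1}{187937 + 762667}\right) + 1857926\right) \left(N + v{\left(\left(-530 - 12\right) + 494 \right)}\right) = \left(\left(878045 + \frac{1}{187937 + 762667}\right) + 1857926\right) \left(3864252 + \left(8 + \left(\left(-530 - 12\right) + 494\right)\right)\right) = \left(\left(878045 + \frac{1}{950604}\right) + 1857926\right) \left(3864252 + \left(8 + \left(-542 + 494\right)\right)\right) = \left(\left(878045 + \frac{1}{950604}\right) + 1857926\right) \left(3864252 + \left(8 - 48\right)\right) = \left(\frac{834673089181}{950604} + 1857926\right) \left(3864252 - 40\right) = \frac{2600824976485}{950604} \cdot 3864212 = \frac{2512534771008263705}{237651}$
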